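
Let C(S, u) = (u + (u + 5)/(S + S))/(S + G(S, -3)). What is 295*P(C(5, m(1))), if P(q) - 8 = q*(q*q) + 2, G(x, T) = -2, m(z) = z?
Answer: 2021458/675 ≈ 2994.8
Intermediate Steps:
C(S, u) = (u + (5 + u)/(2*S))/(-2 + S) (C(S, u) = (u + (u + 5)/(S + S))/(S - 2) = (u + (5 + u)/((2*S)))/(-2 + S) = (u + (5 + u)*(1/(2*S)))/(-2 + S) = (u + (5 + u)/(2*S))/(-2 + S))
P(q) = 10 + q³ (P(q) = 8 + (q*(q*q) + 2) = 8 + (q*q² + 2) = 8 + (q³ + 2) = 8 + (2 + q³) = 10 + q³)
295*P(C(5, m(1))) = 295*(10 + ((½)*(5 + 1 + 2*5*1)/(5*(-2 + 5)))³) = 295*(10 + ((½)*(⅕)*(5 + 1 + 10)/3)³) = 295*(10 + ((½)*(⅕)*(⅓)*16)³) = 295*(10 + (8/15)³) = 295*(10 + 512/3375) = 295*(34262/3375) = 2021458/675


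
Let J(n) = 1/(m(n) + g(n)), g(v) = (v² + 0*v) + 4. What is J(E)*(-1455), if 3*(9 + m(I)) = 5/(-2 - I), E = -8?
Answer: -270/11 ≈ -24.545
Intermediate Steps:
m(I) = -9 + 5/(3*(-2 - I)) (m(I) = -9 + (5/(-2 - I))/3 = -9 + 5/(3*(-2 - I)))
g(v) = 4 + v² (g(v) = (v² + 0) + 4 = v² + 4 = 4 + v²)
J(n) = 1/(4 + n² + (-59 - 27*n)/(3*(2 + n))) (J(n) = 1/((-59 - 27*n)/(3*(2 + n)) + (4 + n²)) = 1/(4 + n² + (-59 - 27*n)/(3*(2 + n))))
J(E)*(-1455) = (3*(2 - 8)/(-59 - 27*(-8) + 3*(2 - 8)*(4 + (-8)²)))*(-1455) = (3*(-6)/(-59 + 216 + 3*(-6)*(4 + 64)))*(-1455) = (3*(-6)/(-59 + 216 + 3*(-6)*68))*(-1455) = (3*(-6)/(-59 + 216 - 1224))*(-1455) = (3*(-6)/(-1067))*(-1455) = (3*(-1/1067)*(-6))*(-1455) = (18/1067)*(-1455) = -270/11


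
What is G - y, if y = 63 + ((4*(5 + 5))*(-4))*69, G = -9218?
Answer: 1759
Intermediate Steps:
y = -10977 (y = 63 + ((4*10)*(-4))*69 = 63 + (40*(-4))*69 = 63 - 160*69 = 63 - 11040 = -10977)
G - y = -9218 - 1*(-10977) = -9218 + 10977 = 1759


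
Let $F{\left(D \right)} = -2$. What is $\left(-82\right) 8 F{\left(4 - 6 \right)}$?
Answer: $1312$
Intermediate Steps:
$\left(-82\right) 8 F{\left(4 - 6 \right)} = \left(-82\right) 8 \left(-2\right) = \left(-656\right) \left(-2\right) = 1312$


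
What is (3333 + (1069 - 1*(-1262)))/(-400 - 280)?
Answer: -708/85 ≈ -8.3294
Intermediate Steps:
(3333 + (1069 - 1*(-1262)))/(-400 - 280) = (3333 + (1069 + 1262))/(-680) = (3333 + 2331)*(-1/680) = 5664*(-1/680) = -708/85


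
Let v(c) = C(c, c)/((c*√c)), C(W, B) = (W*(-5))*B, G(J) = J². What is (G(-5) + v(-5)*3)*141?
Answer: 3525 - 2115*I*√5 ≈ 3525.0 - 4729.3*I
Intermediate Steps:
C(W, B) = -5*B*W (C(W, B) = (-5*W)*B = -5*B*W)
v(c) = -5*√c (v(c) = (-5*c*c)/((c*√c)) = (-5*c²)/(c^(3/2)) = (-5*c²)/c^(3/2) = -5*√c)
(G(-5) + v(-5)*3)*141 = ((-5)² - 5*I*√5*3)*141 = (25 - 5*I*√5*3)*141 = (25 - 15*I*√5)*141 = 3525 - 2115*I*√5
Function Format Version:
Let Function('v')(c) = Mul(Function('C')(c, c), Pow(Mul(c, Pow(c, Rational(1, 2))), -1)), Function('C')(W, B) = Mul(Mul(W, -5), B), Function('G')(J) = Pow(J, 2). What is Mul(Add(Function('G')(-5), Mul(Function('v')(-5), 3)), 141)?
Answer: Add(3525, Mul(-2115, I, Pow(5, Rational(1, 2)))) ≈ Add(3525.0, Mul(-4729.3, I))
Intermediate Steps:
Function('C')(W, B) = Mul(-5, B, W) (Function('C')(W, B) = Mul(Mul(-5, W), B) = Mul(-5, B, W))
Function('v')(c) = Mul(-5, Pow(c, Rational(1, 2))) (Function('v')(c) = Mul(Mul(-5, c, c), Pow(Mul(c, Pow(c, Rational(1, 2))), -1)) = Mul(Mul(-5, Pow(c, 2)), Pow(Pow(c, Rational(3, 2)), -1)) = Mul(Mul(-5, Pow(c, 2)), Pow(c, Rational(-3, 2))) = Mul(-5, Pow(c, Rational(1, 2))))
Mul(Add(Function('G')(-5), Mul(Function('v')(-5), 3)), 141) = Mul(Add(Pow(-5, 2), Mul(Mul(-5, Pow(-5, Rational(1, 2))), 3)), 141) = Mul(Add(25, Mul(Mul(-5, Mul(I, Pow(5, Rational(1, 2)))), 3)), 141) = Mul(Add(25, Mul(Mul(-5, I, Pow(5, Rational(1, 2))), 3)), 141) = Mul(Add(25, Mul(-15, I, Pow(5, Rational(1, 2)))), 141) = Add(3525, Mul(-2115, I, Pow(5, Rational(1, 2))))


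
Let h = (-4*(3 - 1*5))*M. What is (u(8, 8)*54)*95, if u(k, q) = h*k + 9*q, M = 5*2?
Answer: 3652560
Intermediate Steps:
M = 10
h = 80 (h = -4*(3 - 1*5)*10 = -4*(3 - 5)*10 = -4*(-2)*10 = 8*10 = 80)
u(k, q) = 9*q + 80*k (u(k, q) = 80*k + 9*q = 9*q + 80*k)
(u(8, 8)*54)*95 = ((9*8 + 80*8)*54)*95 = ((72 + 640)*54)*95 = (712*54)*95 = 38448*95 = 3652560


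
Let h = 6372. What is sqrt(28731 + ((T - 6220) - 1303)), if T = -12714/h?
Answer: sqrt(2657451686)/354 ≈ 145.62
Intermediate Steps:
T = -2119/1062 (T = -12714/6372 = -12714*1/6372 = -2119/1062 ≈ -1.9953)
sqrt(28731 + ((T - 6220) - 1303)) = sqrt(28731 + ((-2119/1062 - 6220) - 1303)) = sqrt(28731 + (-6607759/1062 - 1303)) = sqrt(28731 - 7991545/1062) = sqrt(22520777/1062) = sqrt(2657451686)/354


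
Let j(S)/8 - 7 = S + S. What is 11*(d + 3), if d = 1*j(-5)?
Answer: -231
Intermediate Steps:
j(S) = 56 + 16*S (j(S) = 56 + 8*(S + S) = 56 + 8*(2*S) = 56 + 16*S)
d = -24 (d = 1*(56 + 16*(-5)) = 1*(56 - 80) = 1*(-24) = -24)
11*(d + 3) = 11*(-24 + 3) = 11*(-21) = -231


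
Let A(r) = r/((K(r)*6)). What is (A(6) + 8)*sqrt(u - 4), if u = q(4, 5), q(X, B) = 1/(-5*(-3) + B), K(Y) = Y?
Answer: 49*I*sqrt(395)/60 ≈ 16.231*I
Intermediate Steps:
q(X, B) = 1/(15 + B)
u = 1/20 (u = 1/(15 + 5) = 1/20 ≈ 0.050000)
A(r) = 1/6 (A(r) = r/((r*6)) = r/((6*r)) = r*(1/(6*r)) = 1/6)
(A(6) + 8)*sqrt(u - 4) = (1/6 + 8)*sqrt(1/20 - 4) = 49*sqrt(-79/20)/6 = 49*(I*sqrt(395)/10)/6 = 49*I*sqrt(395)/60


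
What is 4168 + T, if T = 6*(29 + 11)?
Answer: 4408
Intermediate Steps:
T = 240 (T = 6*40 = 240)
4168 + T = 4168 + 240 = 4408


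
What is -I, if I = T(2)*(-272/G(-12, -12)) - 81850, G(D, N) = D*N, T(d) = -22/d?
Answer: 736463/9 ≈ 81829.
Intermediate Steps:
I = -736463/9 (I = (-22/2)*(-272/((-12*(-12)))) - 81850 = (-22*½)*(-272/144) - 81850 = -(-2992)/144 - 81850 = -11*(-17/9) - 81850 = 187/9 - 81850 = -736463/9 ≈ -81829.)
-I = -1*(-736463/9) = 736463/9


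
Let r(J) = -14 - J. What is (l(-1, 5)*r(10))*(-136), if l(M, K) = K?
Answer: 16320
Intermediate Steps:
(l(-1, 5)*r(10))*(-136) = (5*(-14 - 1*10))*(-136) = (5*(-14 - 10))*(-136) = (5*(-24))*(-136) = -120*(-136) = 16320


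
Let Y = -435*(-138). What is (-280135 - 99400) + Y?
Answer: -319505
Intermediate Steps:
Y = 60030
(-280135 - 99400) + Y = (-280135 - 99400) + 60030 = -379535 + 60030 = -319505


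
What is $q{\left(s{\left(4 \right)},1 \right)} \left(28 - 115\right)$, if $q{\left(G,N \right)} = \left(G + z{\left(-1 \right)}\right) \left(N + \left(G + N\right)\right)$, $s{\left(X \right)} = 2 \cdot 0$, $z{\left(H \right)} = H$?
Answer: $174$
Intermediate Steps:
$s{\left(X \right)} = 0$
$q{\left(G,N \right)} = \left(-1 + G\right) \left(G + 2 N\right)$ ($q{\left(G,N \right)} = \left(G - 1\right) \left(N + \left(G + N\right)\right) = \left(-1 + G\right) \left(G + 2 N\right)$)
$q{\left(s{\left(4 \right)},1 \right)} \left(28 - 115\right) = \left(0^{2} - 0 - 2 + 2 \cdot 0 \cdot 1\right) \left(28 - 115\right) = \left(0 + 0 - 2 + 0\right) \left(-87\right) = \left(-2\right) \left(-87\right) = 174$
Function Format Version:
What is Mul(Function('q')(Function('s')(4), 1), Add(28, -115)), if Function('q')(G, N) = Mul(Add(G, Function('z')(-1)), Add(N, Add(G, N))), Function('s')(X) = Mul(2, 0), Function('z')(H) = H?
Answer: 174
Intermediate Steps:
Function('s')(X) = 0
Function('q')(G, N) = Mul(Add(-1, G), Add(G, Mul(2, N))) (Function('q')(G, N) = Mul(Add(G, -1), Add(N, Add(G, N))) = Mul(Add(-1, G), Add(G, Mul(2, N))))
Mul(Function('q')(Function('s')(4), 1), Add(28, -115)) = Mul(Add(Pow(0, 2), Mul(-1, 0), Mul(-2, 1), Mul(2, 0, 1)), Add(28, -115)) = Mul(Add(0, 0, -2, 0), -87) = Mul(-2, -87) = 174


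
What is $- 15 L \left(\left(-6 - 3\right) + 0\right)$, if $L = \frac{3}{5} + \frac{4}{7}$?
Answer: $\frac{1107}{7} \approx 158.14$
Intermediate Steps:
$L = \frac{41}{35}$ ($L = 3 \cdot \frac{1}{5} + 4 \cdot \frac{1}{7} = \frac{3}{5} + \frac{4}{7} = \frac{41}{35} \approx 1.1714$)
$- 15 L \left(\left(-6 - 3\right) + 0\right) = \left(-15\right) \frac{41}{35} \left(\left(-6 - 3\right) + 0\right) = - \frac{123 \left(-9 + 0\right)}{7} = \left(- \frac{123}{7}\right) \left(-9\right) = \frac{1107}{7}$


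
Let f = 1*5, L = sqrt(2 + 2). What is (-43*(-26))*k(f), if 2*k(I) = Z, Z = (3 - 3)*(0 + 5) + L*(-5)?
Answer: -5590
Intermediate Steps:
L = 2 (L = sqrt(4) = 2)
f = 5
Z = -10 (Z = (3 - 3)*(0 + 5) + 2*(-5) = 0*5 - 10 = 0 - 10 = -10)
k(I) = -5 (k(I) = (1/2)*(-10) = -5)
(-43*(-26))*k(f) = -43*(-26)*(-5) = 1118*(-5) = -5590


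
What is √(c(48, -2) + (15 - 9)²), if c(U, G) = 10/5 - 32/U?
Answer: 4*√21/3 ≈ 6.1101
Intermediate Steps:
c(U, G) = 2 - 32/U (c(U, G) = 10*(⅕) - 32/U = 2 - 32/U)
√(c(48, -2) + (15 - 9)²) = √((2 - 32/48) + (15 - 9)²) = √((2 - 32*1/48) + 6²) = √((2 - ⅔) + 36) = √(4/3 + 36) = √(112/3) = 4*√21/3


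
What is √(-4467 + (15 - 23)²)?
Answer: I*√4403 ≈ 66.355*I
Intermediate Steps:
√(-4467 + (15 - 23)²) = √(-4467 + (-8)²) = √(-4467 + 64) = √(-4403) = I*√4403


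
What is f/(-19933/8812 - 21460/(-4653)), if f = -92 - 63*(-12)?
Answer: 27225484704/96357271 ≈ 282.55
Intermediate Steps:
f = 664 (f = -92 + 756 = 664)
f/(-19933/8812 - 21460/(-4653)) = 664/(-19933/8812 - 21460/(-4653)) = 664/(-19933*1/8812 - 21460*(-1/4653)) = 664/(-19933/8812 + 21460/4653) = 664/(96357271/41002236) = 664*(41002236/96357271) = 27225484704/96357271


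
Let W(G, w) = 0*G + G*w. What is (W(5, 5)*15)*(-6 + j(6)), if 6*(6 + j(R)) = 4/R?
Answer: -13375/3 ≈ -4458.3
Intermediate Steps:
j(R) = -6 + 2/(3*R) (j(R) = -6 + (4/R)/6 = -6 + 2/(3*R))
W(G, w) = G*w (W(G, w) = 0 + G*w = G*w)
(W(5, 5)*15)*(-6 + j(6)) = ((5*5)*15)*(-6 + (-6 + (⅔)/6)) = (25*15)*(-6 + (-6 + (⅔)*(⅙))) = 375*(-6 + (-6 + ⅑)) = 375*(-6 - 53/9) = 375*(-107/9) = -13375/3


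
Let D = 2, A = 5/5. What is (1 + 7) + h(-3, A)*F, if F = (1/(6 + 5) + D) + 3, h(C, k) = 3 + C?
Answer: 8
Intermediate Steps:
A = 1 (A = 5*(⅕) = 1)
F = 56/11 (F = (1/(6 + 5) + 2) + 3 = (1/11 + 2) + 3 = 23/11 + 3 = 56/11 ≈ 5.0909)
(1 + 7) + h(-3, A)*F = (1 + 7) + (3 - 3)*(56/11) = 8 + 0*(56/11) = 8 + 0 = 8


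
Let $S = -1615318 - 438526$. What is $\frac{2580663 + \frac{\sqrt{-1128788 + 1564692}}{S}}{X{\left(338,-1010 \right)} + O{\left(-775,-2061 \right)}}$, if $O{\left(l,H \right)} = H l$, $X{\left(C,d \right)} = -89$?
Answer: $\frac{2580663}{1597186} - \frac{7 \sqrt{139}}{410046360373} \approx 1.6158$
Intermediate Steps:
$S = -2053844$ ($S = -1615318 - 438526 = -2053844$)
$\frac{2580663 + \frac{\sqrt{-1128788 + 1564692}}{S}}{X{\left(338,-1010 \right)} + O{\left(-775,-2061 \right)}} = \frac{2580663 + \frac{\sqrt{-1128788 + 1564692}}{-2053844}}{-89 - -1597275} = \frac{2580663 + \sqrt{435904} \left(- \frac{1}{2053844}\right)}{-89 + 1597275} = \frac{2580663 + 56 \sqrt{139} \left(- \frac{1}{2053844}\right)}{1597186} = \left(2580663 - \frac{14 \sqrt{139}}{513461}\right) \frac{1}{1597186} = \frac{2580663}{1597186} - \frac{7 \sqrt{139}}{410046360373}$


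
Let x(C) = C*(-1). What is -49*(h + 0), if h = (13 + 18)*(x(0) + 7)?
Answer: -10633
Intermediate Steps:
x(C) = -C
h = 217 (h = (13 + 18)*(-1*0 + 7) = 31*(0 + 7) = 31*7 = 217)
-49*(h + 0) = -49*(217 + 0) = -49*217 = -10633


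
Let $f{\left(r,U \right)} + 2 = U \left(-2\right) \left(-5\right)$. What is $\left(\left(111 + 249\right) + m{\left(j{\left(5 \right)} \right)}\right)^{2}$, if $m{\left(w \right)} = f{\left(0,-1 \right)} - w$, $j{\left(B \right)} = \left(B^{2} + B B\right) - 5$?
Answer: $91809$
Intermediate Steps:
$j{\left(B \right)} = -5 + 2 B^{2}$ ($j{\left(B \right)} = \left(B^{2} + B^{2}\right) - 5 = 2 B^{2} - 5 = -5 + 2 B^{2}$)
$f{\left(r,U \right)} = -2 + 10 U$ ($f{\left(r,U \right)} = -2 + U \left(-2\right) \left(-5\right) = -2 + - 2 U \left(-5\right) = -2 + 10 U$)
$m{\left(w \right)} = -12 - w$ ($m{\left(w \right)} = \left(-2 + 10 \left(-1\right)\right) - w = \left(-2 - 10\right) - w = -12 - w$)
$\left(\left(111 + 249\right) + m{\left(j{\left(5 \right)} \right)}\right)^{2} = \left(\left(111 + 249\right) - \left(7 + 50\right)\right)^{2} = \left(360 - \left(7 + 50\right)\right)^{2} = \left(360 - 57\right)^{2} = 303^{2} = 91809$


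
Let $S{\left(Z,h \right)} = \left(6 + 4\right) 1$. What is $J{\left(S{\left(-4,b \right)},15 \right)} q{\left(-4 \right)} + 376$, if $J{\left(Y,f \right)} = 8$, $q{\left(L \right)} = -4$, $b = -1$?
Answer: $344$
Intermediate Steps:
$S{\left(Z,h \right)} = 10$ ($S{\left(Z,h \right)} = 10 \cdot 1 = 10$)
$J{\left(S{\left(-4,b \right)},15 \right)} q{\left(-4 \right)} + 376 = 8 \left(-4\right) + 376 = -32 + 376 = 344$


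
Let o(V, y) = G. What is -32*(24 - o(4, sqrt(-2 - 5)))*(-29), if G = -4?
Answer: 25984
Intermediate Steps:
o(V, y) = -4
-32*(24 - o(4, sqrt(-2 - 5)))*(-29) = -32*(24 - 1*(-4))*(-29) = -32*(24 + 4)*(-29) = -32*28*(-29) = -896*(-29) = 25984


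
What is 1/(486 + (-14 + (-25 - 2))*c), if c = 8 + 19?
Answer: -1/621 ≈ -0.0016103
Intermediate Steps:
c = 27
1/(486 + (-14 + (-25 - 2))*c) = 1/(486 + (-14 + (-25 - 2))*27) = 1/(486 + (-14 - 27)*27) = 1/(486 - 41*27) = 1/(486 - 1107) = 1/(-621) = -1/621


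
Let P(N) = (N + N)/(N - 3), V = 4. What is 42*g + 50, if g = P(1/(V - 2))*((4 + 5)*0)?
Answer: 50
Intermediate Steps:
P(N) = 2*N/(-3 + N) (P(N) = (2*N)/(-3 + N) = 2*N/(-3 + N))
g = 0 (g = (2/((4 - 2)*(-3 + 1/(4 - 2))))*((4 + 5)*0) = (2/(2*(-3 + 1/2)))*(9*0) = (2*(1/2)/(-3 + 1/2))*0 = (2*(1/2)/(-5/2))*0 = (2*(1/2)*(-2/5))*0 = -2/5*0 = 0)
42*g + 50 = 42*0 + 50 = 0 + 50 = 50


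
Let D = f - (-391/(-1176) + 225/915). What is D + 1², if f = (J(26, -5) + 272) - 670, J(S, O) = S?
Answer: -26655547/71736 ≈ -371.58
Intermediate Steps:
f = -372 (f = (26 + 272) - 670 = 298 - 670 = -372)
D = -26727283/71736 (D = -372 - (-391/(-1176) + 225/915) = -372 - (-391*(-1/1176) + 225*(1/915)) = -372 - (391/1176 + 15/61) = -372 - 1*41491/71736 = -372 - 41491/71736 = -26727283/71736 ≈ -372.58)
D + 1² = -26727283/71736 + 1² = -26727283/71736 + 1 = -26655547/71736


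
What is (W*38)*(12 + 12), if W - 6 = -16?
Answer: -9120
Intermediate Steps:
W = -10 (W = 6 - 16 = -10)
(W*38)*(12 + 12) = (-10*38)*(12 + 12) = -380*24 = -9120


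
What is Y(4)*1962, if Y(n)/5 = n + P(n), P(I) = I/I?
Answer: 49050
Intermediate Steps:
P(I) = 1
Y(n) = 5 + 5*n (Y(n) = 5*(n + 1) = 5*(1 + n) = 5 + 5*n)
Y(4)*1962 = (5 + 5*4)*1962 = (5 + 20)*1962 = 25*1962 = 49050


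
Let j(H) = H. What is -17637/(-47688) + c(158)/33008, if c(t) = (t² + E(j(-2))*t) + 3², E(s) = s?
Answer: 73250213/65586896 ≈ 1.1168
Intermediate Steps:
c(t) = 9 + t² - 2*t (c(t) = (t² - 2*t) + 3² = (t² - 2*t) + 9 = 9 + t² - 2*t)
-17637/(-47688) + c(158)/33008 = -17637/(-47688) + (9 + 158² - 2*158)/33008 = -17637*(-1/47688) + (9 + 24964 - 316)*(1/33008) = 5879/15896 + 24657*(1/33008) = 5879/15896 + 24657/33008 = 73250213/65586896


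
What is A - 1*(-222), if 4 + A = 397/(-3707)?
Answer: 807729/3707 ≈ 217.89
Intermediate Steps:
A = -15225/3707 (A = -4 + 397/(-3707) = -4 + 397*(-1/3707) = -4 - 397/3707 = -15225/3707 ≈ -4.1071)
A - 1*(-222) = -15225/3707 - 1*(-222) = -15225/3707 + 222 = 807729/3707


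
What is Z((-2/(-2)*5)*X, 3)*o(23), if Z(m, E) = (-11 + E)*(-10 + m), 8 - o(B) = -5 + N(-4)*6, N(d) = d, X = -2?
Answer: 5920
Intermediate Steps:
o(B) = 37 (o(B) = 8 - (-5 - 4*6) = 8 - (-5 - 24) = 8 - 1*(-29) = 8 + 29 = 37)
Z((-2/(-2)*5)*X, 3)*o(23) = (110 - 11*-2/(-2)*5*(-2) - 10*3 + 3*((-2/(-2)*5)*(-2)))*37 = (110 - 11*-2*(-1/2)*5*(-2) - 30 + 3*((-2*(-1/2)*5)*(-2)))*37 = (110 - 11*1*5*(-2) - 30 + 3*((1*5)*(-2)))*37 = (110 - 55*(-2) - 30 + 3*(5*(-2)))*37 = (110 - 11*(-10) - 30 + 3*(-10))*37 = (110 + 110 - 30 - 30)*37 = 160*37 = 5920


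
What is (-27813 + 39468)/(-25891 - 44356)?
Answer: -11655/70247 ≈ -0.16591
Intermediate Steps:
(-27813 + 39468)/(-25891 - 44356) = 11655/(-70247) = 11655*(-1/70247) = -11655/70247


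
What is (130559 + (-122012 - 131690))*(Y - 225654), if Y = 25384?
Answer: 24661848610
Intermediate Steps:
(130559 + (-122012 - 131690))*(Y - 225654) = (130559 + (-122012 - 131690))*(25384 - 225654) = (130559 - 253702)*(-200270) = -123143*(-200270) = 24661848610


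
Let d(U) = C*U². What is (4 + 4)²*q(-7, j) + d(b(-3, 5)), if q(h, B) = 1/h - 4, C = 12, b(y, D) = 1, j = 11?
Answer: -1772/7 ≈ -253.14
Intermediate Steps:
q(h, B) = -4 + 1/h
d(U) = 12*U²
(4 + 4)²*q(-7, j) + d(b(-3, 5)) = (4 + 4)²*(-4 + 1/(-7)) + 12*1² = 8²*(-4 - ⅐) + 12*1 = 64*(-29/7) + 12 = -1856/7 + 12 = -1772/7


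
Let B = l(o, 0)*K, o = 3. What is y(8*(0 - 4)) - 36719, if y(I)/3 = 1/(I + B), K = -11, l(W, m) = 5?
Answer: -1064852/29 ≈ -36719.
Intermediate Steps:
B = -55 (B = 5*(-11) = -55)
y(I) = 3/(-55 + I) (y(I) = 3/(I - 55) = 3/(-55 + I))
y(8*(0 - 4)) - 36719 = 3/(-55 + 8*(0 - 4)) - 36719 = 3/(-55 + 8*(-4)) - 36719 = 3/(-55 - 32) - 36719 = 3/(-87) - 36719 = 3*(-1/87) - 36719 = -1/29 - 36719 = -1064852/29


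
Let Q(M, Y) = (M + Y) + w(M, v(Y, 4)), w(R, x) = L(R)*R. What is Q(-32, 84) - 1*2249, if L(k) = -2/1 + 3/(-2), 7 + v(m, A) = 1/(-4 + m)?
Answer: -2085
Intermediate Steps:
v(m, A) = -7 + 1/(-4 + m)
L(k) = -7/2 (L(k) = -2*1 + 3*(-½) = -2 - 3/2 = -7/2)
w(R, x) = -7*R/2
Q(M, Y) = Y - 5*M/2 (Q(M, Y) = (M + Y) - 7*M/2 = Y - 5*M/2)
Q(-32, 84) - 1*2249 = (84 - 5/2*(-32)) - 1*2249 = (84 + 80) - 2249 = 164 - 2249 = -2085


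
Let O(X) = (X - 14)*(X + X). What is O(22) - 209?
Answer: 143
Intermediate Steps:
O(X) = 2*X*(-14 + X) (O(X) = (-14 + X)*(2*X) = 2*X*(-14 + X))
O(22) - 209 = 2*22*(-14 + 22) - 209 = 2*22*8 - 209 = 352 - 209 = 143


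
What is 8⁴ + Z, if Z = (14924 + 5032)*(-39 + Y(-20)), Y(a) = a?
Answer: -1173308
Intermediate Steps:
Z = -1177404 (Z = (14924 + 5032)*(-39 - 20) = 19956*(-59) = -1177404)
8⁴ + Z = 8⁴ - 1177404 = 4096 - 1177404 = -1173308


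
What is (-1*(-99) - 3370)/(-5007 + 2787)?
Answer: 3271/2220 ≈ 1.4734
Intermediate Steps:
(-1*(-99) - 3370)/(-5007 + 2787) = (99 - 3370)/(-2220) = -3271*(-1/2220) = 3271/2220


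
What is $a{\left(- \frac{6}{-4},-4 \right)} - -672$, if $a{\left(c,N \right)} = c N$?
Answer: $666$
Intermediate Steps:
$a{\left(c,N \right)} = N c$
$a{\left(- \frac{6}{-4},-4 \right)} - -672 = - 4 \left(- \frac{6}{-4}\right) - -672 = - 4 \left(\left(-6\right) \left(- \frac{1}{4}\right)\right) + 672 = \left(-4\right) \frac{3}{2} + 672 = -6 + 672 = 666$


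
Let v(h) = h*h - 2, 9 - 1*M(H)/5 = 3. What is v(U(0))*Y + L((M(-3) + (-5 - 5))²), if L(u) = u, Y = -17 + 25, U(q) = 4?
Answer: 512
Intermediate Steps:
M(H) = 30 (M(H) = 45 - 5*3 = 45 - 15 = 30)
Y = 8
v(h) = -2 + h² (v(h) = h² - 2 = -2 + h²)
v(U(0))*Y + L((M(-3) + (-5 - 5))²) = (-2 + 4²)*8 + (30 + (-5 - 5))² = (-2 + 16)*8 + (30 - 10)² = 14*8 + 20² = 112 + 400 = 512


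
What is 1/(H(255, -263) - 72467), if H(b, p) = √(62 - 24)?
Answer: -72467/5251466051 - √38/5251466051 ≈ -1.3801e-5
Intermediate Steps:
H(b, p) = √38
1/(H(255, -263) - 72467) = 1/(√38 - 72467) = 1/(-72467 + √38)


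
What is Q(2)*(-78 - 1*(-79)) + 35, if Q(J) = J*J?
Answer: 39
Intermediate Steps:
Q(J) = J²
Q(2)*(-78 - 1*(-79)) + 35 = 2²*(-78 - 1*(-79)) + 35 = 4*(-78 + 79) + 35 = 4*1 + 35 = 4 + 35 = 39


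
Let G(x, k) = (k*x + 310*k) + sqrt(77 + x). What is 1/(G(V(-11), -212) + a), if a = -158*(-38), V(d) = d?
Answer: -9564/548820565 - sqrt(66)/3292923390 ≈ -1.7429e-5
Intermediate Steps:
G(x, k) = sqrt(77 + x) + 310*k + k*x (G(x, k) = (310*k + k*x) + sqrt(77 + x) = sqrt(77 + x) + 310*k + k*x)
a = 6004
1/(G(V(-11), -212) + a) = 1/((sqrt(77 - 11) + 310*(-212) - 212*(-11)) + 6004) = 1/((sqrt(66) - 65720 + 2332) + 6004) = 1/((-63388 + sqrt(66)) + 6004) = 1/(-57384 + sqrt(66))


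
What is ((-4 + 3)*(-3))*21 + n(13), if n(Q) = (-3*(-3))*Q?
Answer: 180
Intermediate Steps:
n(Q) = 9*Q
((-4 + 3)*(-3))*21 + n(13) = ((-4 + 3)*(-3))*21 + 9*13 = -1*(-3)*21 + 117 = 3*21 + 117 = 63 + 117 = 180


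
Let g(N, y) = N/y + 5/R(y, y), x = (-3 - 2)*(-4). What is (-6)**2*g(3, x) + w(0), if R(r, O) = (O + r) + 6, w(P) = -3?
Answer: 726/115 ≈ 6.3130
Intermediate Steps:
R(r, O) = 6 + O + r
x = 20 (x = -5*(-4) = 20)
g(N, y) = 5/(6 + 2*y) + N/y (g(N, y) = N/y + 5/(6 + y + y) = N/y + 5/(6 + 2*y) = 5/(6 + 2*y) + N/y)
(-6)**2*g(3, x) + w(0) = (-6)**2*(((5/2)*20 + 3*(3 + 20))/(20*(3 + 20))) - 3 = 36*((1/20)*(50 + 3*23)/23) - 3 = 36*((1/20)*(1/23)*(50 + 69)) - 3 = 36*((1/20)*(1/23)*119) - 3 = 36*(119/460) - 3 = 1071/115 - 3 = 726/115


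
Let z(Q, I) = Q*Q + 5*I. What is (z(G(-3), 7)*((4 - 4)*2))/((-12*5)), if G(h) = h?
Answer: 0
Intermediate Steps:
z(Q, I) = Q² + 5*I
(z(G(-3), 7)*((4 - 4)*2))/((-12*5)) = (((-3)² + 5*7)*((4 - 4)*2))/((-12*5)) = ((9 + 35)*(0*2))/(-60) = (44*0)*(-1/60) = 0*(-1/60) = 0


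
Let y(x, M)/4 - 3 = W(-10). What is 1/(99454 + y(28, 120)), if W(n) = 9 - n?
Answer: 1/99542 ≈ 1.0046e-5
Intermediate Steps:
y(x, M) = 88 (y(x, M) = 12 + 4*(9 - 1*(-10)) = 12 + 4*(9 + 10) = 12 + 4*19 = 12 + 76 = 88)
1/(99454 + y(28, 120)) = 1/(99454 + 88) = 1/99542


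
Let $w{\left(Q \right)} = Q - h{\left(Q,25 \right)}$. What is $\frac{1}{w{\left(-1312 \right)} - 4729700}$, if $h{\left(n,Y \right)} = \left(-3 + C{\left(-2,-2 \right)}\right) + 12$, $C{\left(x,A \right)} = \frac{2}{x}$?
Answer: $- \frac{1}{4731020} \approx -2.1137 \cdot 10^{-7}$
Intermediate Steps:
$h{\left(n,Y \right)} = 8$ ($h{\left(n,Y \right)} = \left(-3 + \frac{2}{-2}\right) + 12 = \left(-3 + 2 \left(- \frac{1}{2}\right)\right) + 12 = \left(-3 - 1\right) + 12 = -4 + 12 = 8$)
$w{\left(Q \right)} = -8 + Q$ ($w{\left(Q \right)} = Q - 8 = -8 + Q$)
$\frac{1}{w{\left(-1312 \right)} - 4729700} = \frac{1}{\left(-8 - 1312\right) - 4729700} = \frac{1}{-1320 - 4729700} = \frac{1}{-4731020} = - \frac{1}{4731020}$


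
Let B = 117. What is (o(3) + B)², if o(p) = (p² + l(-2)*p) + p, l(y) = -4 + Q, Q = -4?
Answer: 11025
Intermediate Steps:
l(y) = -8 (l(y) = -4 - 4 = -8)
o(p) = p² - 7*p (o(p) = (p² - 8*p) + p = p² - 7*p)
(o(3) + B)² = (3*(-7 + 3) + 117)² = (3*(-4) + 117)² = (-12 + 117)² = 105² = 11025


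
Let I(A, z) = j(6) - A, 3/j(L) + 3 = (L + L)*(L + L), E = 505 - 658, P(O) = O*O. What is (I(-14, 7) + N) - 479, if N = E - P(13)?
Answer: -36988/47 ≈ -786.98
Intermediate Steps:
P(O) = O²
E = -153
j(L) = 3/(-3 + 4*L²) (j(L) = 3/(-3 + (L + L)*(L + L)) = 3/(-3 + (2*L)*(2*L)) = 3/(-3 + 4*L²))
N = -322 (N = -153 - 1*13² = -153 - 1*169 = -153 - 169 = -322)
I(A, z) = 1/47 - A (I(A, z) = 3/(-3 + 4*6²) - A = 3/(-3 + 4*36) - A = 3/(-3 + 144) - A = 3/141 - A = 3*(1/141) - A = 1/47 - A)
(I(-14, 7) + N) - 479 = ((1/47 - 1*(-14)) - 322) - 479 = ((1/47 + 14) - 322) - 479 = (659/47 - 322) - 479 = -14475/47 - 479 = -36988/47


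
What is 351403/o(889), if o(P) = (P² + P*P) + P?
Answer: 351403/1581531 ≈ 0.22219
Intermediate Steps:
o(P) = P + 2*P² (o(P) = (P² + P²) + P = 2*P² + P = P + 2*P²)
351403/o(889) = 351403/((889*(1 + 2*889))) = 351403/((889*(1 + 1778))) = 351403/((889*1779)) = 351403/1581531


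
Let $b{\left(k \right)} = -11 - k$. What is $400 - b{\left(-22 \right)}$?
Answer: $389$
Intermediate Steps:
$400 - b{\left(-22 \right)} = 400 - \left(-11 - -22\right) = 400 - \left(-11 + 22\right) = 400 - 11 = 389$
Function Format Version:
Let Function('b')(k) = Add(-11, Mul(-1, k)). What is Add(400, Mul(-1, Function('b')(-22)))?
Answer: 389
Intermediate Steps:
Add(400, Mul(-1, Function('b')(-22))) = Add(400, Mul(-1, Add(-11, Mul(-1, -22)))) = Add(400, Mul(-1, Add(-11, 22))) = Add(400, Mul(-1, 11)) = Add(400, -11) = 389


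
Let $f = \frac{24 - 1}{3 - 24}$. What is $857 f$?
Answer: $- \frac{19711}{21} \approx -938.62$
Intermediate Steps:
$f = - \frac{23}{21}$ ($f = \frac{23}{-21} = 23 \left(- \frac{1}{21}\right) = - \frac{23}{21} \approx -1.0952$)
$857 f = 857 \left(- \frac{23}{21}\right) = - \frac{19711}{21}$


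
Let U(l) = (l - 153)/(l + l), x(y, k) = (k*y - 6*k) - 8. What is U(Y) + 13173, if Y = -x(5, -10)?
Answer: 52847/4 ≈ 13212.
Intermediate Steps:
x(y, k) = -8 - 6*k + k*y (x(y, k) = (-6*k + k*y) - 8 = -8 - 6*k + k*y)
Y = -2 (Y = -(-8 - 6*(-10) - 10*5) = -(-8 + 60 - 50) = -1*2 = -2)
U(l) = (-153 + l)/(2*l) (U(l) = (-153 + l)/((2*l)) = (-153 + l)*(1/(2*l)) = (-153 + l)/(2*l))
U(Y) + 13173 = (1/2)*(-153 - 2)/(-2) + 13173 = (1/2)*(-1/2)*(-155) + 13173 = 155/4 + 13173 = 52847/4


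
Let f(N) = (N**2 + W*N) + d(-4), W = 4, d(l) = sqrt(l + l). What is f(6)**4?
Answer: 12787264 + 1724160*I*sqrt(2) ≈ 1.2787e+7 + 2.4383e+6*I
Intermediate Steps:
d(l) = sqrt(2)*sqrt(l) (d(l) = sqrt(2*l) = sqrt(2)*sqrt(l))
f(N) = N**2 + 4*N + 2*I*sqrt(2) (f(N) = (N**2 + 4*N) + sqrt(2)*sqrt(-4) = (N**2 + 4*N) + sqrt(2)*(2*I) = (N**2 + 4*N) + 2*I*sqrt(2) = N**2 + 4*N + 2*I*sqrt(2))
f(6)**4 = (6**2 + 4*6 + 2*I*sqrt(2))**4 = (36 + 24 + 2*I*sqrt(2))**4 = (60 + 2*I*sqrt(2))**4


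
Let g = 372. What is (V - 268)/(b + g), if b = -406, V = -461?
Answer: 729/34 ≈ 21.441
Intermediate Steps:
(V - 268)/(b + g) = (-461 - 268)/(-406 + 372) = -729/(-34) = -729*(-1/34) = 729/34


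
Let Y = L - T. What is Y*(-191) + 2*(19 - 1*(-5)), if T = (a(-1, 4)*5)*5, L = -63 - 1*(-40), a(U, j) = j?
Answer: 23541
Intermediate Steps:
L = -23 (L = -63 + 40 = -23)
T = 100 (T = (4*5)*5 = 20*5 = 100)
Y = -123 (Y = -23 - 1*100 = -23 - 100 = -123)
Y*(-191) + 2*(19 - 1*(-5)) = -123*(-191) + 2*(19 - 1*(-5)) = 23493 + 2*(19 + 5) = 23493 + 2*24 = 23493 + 48 = 23541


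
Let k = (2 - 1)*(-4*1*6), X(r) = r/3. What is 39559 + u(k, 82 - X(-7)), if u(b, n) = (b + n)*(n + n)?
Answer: 447617/9 ≈ 49735.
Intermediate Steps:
X(r) = r/3 (X(r) = r*(⅓) = r/3)
k = -24 (k = 1*(-4*6) = 1*(-24) = -24)
u(b, n) = 2*n*(b + n) (u(b, n) = (b + n)*(2*n) = 2*n*(b + n))
39559 + u(k, 82 - X(-7)) = 39559 + 2*(82 - (-7)/3)*(-24 + (82 - (-7)/3)) = 39559 + 2*(82 - 1*(-7/3))*(-24 + (82 - 1*(-7/3))) = 39559 + 2*(82 + 7/3)*(-24 + (82 + 7/3)) = 39559 + 2*(253/3)*(-24 + 253/3) = 39559 + 2*(253/3)*(181/3) = 39559 + 91586/9 = 447617/9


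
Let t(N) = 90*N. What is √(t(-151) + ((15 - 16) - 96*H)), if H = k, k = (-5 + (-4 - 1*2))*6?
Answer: I*√7255 ≈ 85.176*I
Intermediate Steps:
k = -66 (k = (-5 + (-4 - 2))*6 = (-5 - 6)*6 = -11*6 = -66)
H = -66
√(t(-151) + ((15 - 16) - 96*H)) = √(90*(-151) + ((15 - 16) - 96*(-66))) = √(-13590 + (-1 + 6336)) = √(-13590 + 6335) = √(-7255) = I*√7255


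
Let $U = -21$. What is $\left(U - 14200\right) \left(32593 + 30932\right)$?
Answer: $-903389025$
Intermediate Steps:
$\left(U - 14200\right) \left(32593 + 30932\right) = \left(-21 - 14200\right) \left(32593 + 30932\right) = \left(-14221\right) 63525 = -903389025$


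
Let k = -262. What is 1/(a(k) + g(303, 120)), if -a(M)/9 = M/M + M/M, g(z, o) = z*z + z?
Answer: 1/92094 ≈ 1.0858e-5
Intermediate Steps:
g(z, o) = z + z² (g(z, o) = z² + z = z + z²)
a(M) = -18 (a(M) = -9*(M/M + M/M) = -9*(1 + 1) = -9*2 = -18)
1/(a(k) + g(303, 120)) = 1/(-18 + 303*(1 + 303)) = 1/(-18 + 303*304) = 1/(-18 + 92112) = 1/92094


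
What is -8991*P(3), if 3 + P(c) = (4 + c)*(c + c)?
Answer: -350649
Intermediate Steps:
P(c) = -3 + 2*c*(4 + c) (P(c) = -3 + (4 + c)*(c + c) = -3 + (4 + c)*(2*c) = -3 + 2*c*(4 + c))
-8991*P(3) = -8991*(-3 + 2*3**2 + 8*3) = -8991*(-3 + 2*9 + 24) = -8991*(-3 + 18 + 24) = -8991*39 = -350649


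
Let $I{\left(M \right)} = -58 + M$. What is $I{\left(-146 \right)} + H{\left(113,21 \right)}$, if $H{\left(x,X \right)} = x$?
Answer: $-91$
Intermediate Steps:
$I{\left(-146 \right)} + H{\left(113,21 \right)} = \left(-58 - 146\right) + 113 = -204 + 113 = -91$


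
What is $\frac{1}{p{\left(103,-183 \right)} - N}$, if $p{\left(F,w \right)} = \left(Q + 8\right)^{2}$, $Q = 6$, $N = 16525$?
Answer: $- \frac{1}{16329} \approx -6.1241 \cdot 10^{-5}$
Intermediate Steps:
$p{\left(F,w \right)} = 196$ ($p{\left(F,w \right)} = \left(6 + 8\right)^{2} = 14^{2} = 196$)
$\frac{1}{p{\left(103,-183 \right)} - N} = \frac{1}{196 - 16525} = \frac{1}{-16329} = - \frac{1}{16329}$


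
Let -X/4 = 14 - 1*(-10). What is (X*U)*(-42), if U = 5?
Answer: 20160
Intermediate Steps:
X = -96 (X = -4*(14 - 1*(-10)) = -4*(14 + 10) = -4*24 = -96)
(X*U)*(-42) = -96*5*(-42) = -480*(-42) = 20160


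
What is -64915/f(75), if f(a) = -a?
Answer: 12983/15 ≈ 865.53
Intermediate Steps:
-64915/f(75) = -64915/((-1*75)) = -64915/(-75) = -64915*(-1/75) = 12983/15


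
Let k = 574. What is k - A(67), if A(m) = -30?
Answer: 604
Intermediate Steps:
k - A(67) = 574 - 1*(-30) = 574 + 30 = 604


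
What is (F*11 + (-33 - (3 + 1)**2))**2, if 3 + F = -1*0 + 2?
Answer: 3600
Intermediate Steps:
F = -1 (F = -3 + (-1*0 + 2) = -3 + (0 + 2) = -3 + 2 = -1)
(F*11 + (-33 - (3 + 1)**2))**2 = (-1*11 + (-33 - (3 + 1)**2))**2 = (-11 + (-33 - 1*4**2))**2 = (-11 + (-33 - 1*16))**2 = (-11 + (-33 - 16))**2 = (-11 - 49)**2 = (-60)**2 = 3600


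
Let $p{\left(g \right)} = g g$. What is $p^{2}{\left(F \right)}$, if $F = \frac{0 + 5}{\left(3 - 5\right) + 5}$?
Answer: $\frac{625}{81} \approx 7.716$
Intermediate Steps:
$F = \frac{5}{3}$ ($F = \frac{5}{\left(3 - 5\right) + 5} = \frac{5}{-2 + 5} = \frac{5}{3} \approx 1.6667$)
$p{\left(g \right)} = g^{2}$
$p^{2}{\left(F \right)} = \left(\left(\frac{5}{3}\right)^{2}\right)^{2} = \left(\frac{25}{9}\right)^{2} = \frac{625}{81}$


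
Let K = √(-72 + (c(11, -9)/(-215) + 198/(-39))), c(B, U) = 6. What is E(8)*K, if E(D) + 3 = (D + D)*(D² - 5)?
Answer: 1882*I*√150586215/2795 ≈ 8262.9*I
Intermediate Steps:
E(D) = -3 + 2*D*(-5 + D²) (E(D) = -3 + (D + D)*(D² - 5) = -3 + (2*D)*(-5 + D²) = -3 + 2*D*(-5 + D²))
K = 2*I*√150586215/2795 (K = √(-72 + (6/(-215) + 198/(-39))) = √(-72 + (6*(-1/215) + 198*(-1/39))) = √(-72 + (-6/215 - 66/13)) = √(-72 - 14268/2795) = √(-215508/2795) = 2*I*√150586215/2795 ≈ 8.7809*I)
E(8)*K = (-3 - 10*8 + 2*8³)*(2*I*√150586215/2795) = (-3 - 80 + 2*512)*(2*I*√150586215/2795) = (-3 - 80 + 1024)*(2*I*√150586215/2795) = 941*(2*I*√150586215/2795) = 1882*I*√150586215/2795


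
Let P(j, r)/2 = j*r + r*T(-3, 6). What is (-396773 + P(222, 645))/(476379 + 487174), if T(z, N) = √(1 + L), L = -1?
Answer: -110393/963553 ≈ -0.11457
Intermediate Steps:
T(z, N) = 0 (T(z, N) = √(1 - 1) = √0 = 0)
P(j, r) = 2*j*r (P(j, r) = 2*(j*r + r*0) = 2*(j*r + 0) = 2*(j*r) = 2*j*r)
(-396773 + P(222, 645))/(476379 + 487174) = (-396773 + 2*222*645)/(476379 + 487174) = (-396773 + 286380)/963553 = -110393*1/963553 = -110393/963553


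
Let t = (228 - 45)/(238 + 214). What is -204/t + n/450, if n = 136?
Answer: -6911452/13725 ≈ -503.57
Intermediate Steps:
t = 183/452 ≈ 0.40487
-204/t + n/450 = -204/183/452 + 136/450 = -204*452/183 + 136*(1/450) = -30736/61 + 68/225 = -6911452/13725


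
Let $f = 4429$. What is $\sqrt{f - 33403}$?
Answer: $i \sqrt{28974} \approx 170.22 i$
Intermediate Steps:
$\sqrt{f - 33403} = \sqrt{4429 - 33403} = \sqrt{-28974} = i \sqrt{28974}$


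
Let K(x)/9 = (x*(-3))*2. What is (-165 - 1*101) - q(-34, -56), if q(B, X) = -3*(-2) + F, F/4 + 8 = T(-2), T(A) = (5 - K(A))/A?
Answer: -446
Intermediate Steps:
K(x) = -54*x (K(x) = 9*((x*(-3))*2) = 9*(-3*x*2) = 9*(-6*x) = -54*x)
T(A) = (5 + 54*A)/A (T(A) = (5 - (-54)*A)/A = (5 + 54*A)/A)
F = 174 (F = -32 + 4*(54 + 5/(-2)) = -32 + 4*(54 + 5*(-½)) = -32 + 4*(54 - 5/2) = -32 + 4*(103/2) = -32 + 206 = 174)
q(B, X) = 180 (q(B, X) = -3*(-2) + 174 = 6 + 174 = 180)
(-165 - 1*101) - q(-34, -56) = (-165 - 1*101) - 1*180 = (-165 - 101) - 180 = -266 - 180 = -446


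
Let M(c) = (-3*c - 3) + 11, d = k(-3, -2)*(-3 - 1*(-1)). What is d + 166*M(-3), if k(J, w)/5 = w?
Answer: 2842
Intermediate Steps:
k(J, w) = 5*w
d = 20 (d = (5*(-2))*(-3 - 1*(-1)) = -10*(-3 + 1) = -10*(-2) = 20)
M(c) = 8 - 3*c (M(c) = (-3 - 3*c) + 11 = 8 - 3*c)
d + 166*M(-3) = 20 + 166*(8 - 3*(-3)) = 20 + 166*(8 + 9) = 20 + 166*17 = 20 + 2822 = 2842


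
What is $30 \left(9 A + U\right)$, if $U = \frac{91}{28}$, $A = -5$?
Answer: $- \frac{2505}{2} \approx -1252.5$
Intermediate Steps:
$U = \frac{13}{4}$ ($U = 91 \cdot \frac{1}{28} = \frac{13}{4} \approx 3.25$)
$30 \left(9 A + U\right) = 30 \left(9 \left(-5\right) + \frac{13}{4}\right) = 30 \left(-45 + \frac{13}{4}\right) = 30 \left(- \frac{167}{4}\right) = - \frac{2505}{2}$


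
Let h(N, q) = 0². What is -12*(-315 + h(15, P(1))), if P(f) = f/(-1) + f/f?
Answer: 3780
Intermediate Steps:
P(f) = 1 - f (P(f) = f*(-1) + 1 = -f + 1 = 1 - f)
h(N, q) = 0
-12*(-315 + h(15, P(1))) = -12*(-315 + 0) = -12*(-315) = 3780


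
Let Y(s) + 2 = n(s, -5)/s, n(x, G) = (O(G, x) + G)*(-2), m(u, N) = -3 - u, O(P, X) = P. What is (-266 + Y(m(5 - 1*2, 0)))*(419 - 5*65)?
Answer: -76516/3 ≈ -25505.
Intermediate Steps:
n(x, G) = -4*G (n(x, G) = (G + G)*(-2) = (2*G)*(-2) = -4*G)
Y(s) = -2 + 20/s (Y(s) = -2 + (-4*(-5))/s = -2 + 20/s)
(-266 + Y(m(5 - 1*2, 0)))*(419 - 5*65) = (-266 + (-2 + 20/(-3 - (5 - 1*2))))*(419 - 5*65) = (-266 + (-2 + 20/(-3 - (5 - 2))))*(419 - 325) = (-266 + (-2 + 20/(-3 - 1*3)))*94 = (-266 + (-2 + 20/(-3 - 3)))*94 = (-266 + (-2 + 20/(-6)))*94 = (-266 + (-2 + 20*(-1/6)))*94 = (-266 + (-2 - 10/3))*94 = (-266 - 16/3)*94 = -814/3*94 = -76516/3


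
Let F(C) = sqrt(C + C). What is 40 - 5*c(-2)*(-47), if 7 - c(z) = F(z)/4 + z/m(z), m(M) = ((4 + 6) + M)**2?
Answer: 54155/32 - 235*I/2 ≈ 1692.3 - 117.5*I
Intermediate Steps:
F(C) = sqrt(2)*sqrt(C) (F(C) = sqrt(2*C) = sqrt(2)*sqrt(C))
m(M) = (10 + M)**2
c(z) = 7 - z/(10 + z)**2 - sqrt(2)*sqrt(z)/4 (c(z) = 7 - ((sqrt(2)*sqrt(z))/4 + z/((10 + z)**2)) = 7 - ((sqrt(2)*sqrt(z))*(1/4) + z/(10 + z)**2) = 7 - (sqrt(2)*sqrt(z)/4 + z/(10 + z)**2) = 7 - (z/(10 + z)**2 + sqrt(2)*sqrt(z)/4) = 7 + (-z/(10 + z)**2 - sqrt(2)*sqrt(z)/4) = 7 - z/(10 + z)**2 - sqrt(2)*sqrt(z)/4)
40 - 5*c(-2)*(-47) = 40 - 5*(7 - 1*(-2)/(10 - 2)**2 - sqrt(2)*sqrt(-2)/4)*(-47) = 40 - 5*(7 - 1*(-2)/8**2 - sqrt(2)*I*sqrt(2)/4)*(-47) = 40 - 5*(7 - 1*(-2)*1/64 - I/2)*(-47) = 40 - 5*(7 + 1/32 - I/2)*(-47) = 40 - 5*(225/32 - I/2)*(-47) = 40 + (-1125/32 + 5*I/2)*(-47) = 40 + (52875/32 - 235*I/2) = 54155/32 - 235*I/2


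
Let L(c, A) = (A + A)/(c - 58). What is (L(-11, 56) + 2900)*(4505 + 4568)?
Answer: 1814491124/69 ≈ 2.6297e+7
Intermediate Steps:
L(c, A) = 2*A/(-58 + c) (L(c, A) = (2*A)/(-58 + c) = 2*A/(-58 + c))
(L(-11, 56) + 2900)*(4505 + 4568) = (2*56/(-58 - 11) + 2900)*(4505 + 4568) = (2*56/(-69) + 2900)*9073 = (2*56*(-1/69) + 2900)*9073 = (-112/69 + 2900)*9073 = (199988/69)*9073 = 1814491124/69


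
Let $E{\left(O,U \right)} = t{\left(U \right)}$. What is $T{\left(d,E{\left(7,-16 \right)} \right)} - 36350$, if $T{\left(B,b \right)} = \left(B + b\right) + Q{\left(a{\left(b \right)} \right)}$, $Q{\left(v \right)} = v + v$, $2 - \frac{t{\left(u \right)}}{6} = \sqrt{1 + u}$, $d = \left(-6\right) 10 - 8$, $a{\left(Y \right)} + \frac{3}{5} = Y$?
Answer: $- \frac{181916}{5} - 18 i \sqrt{15} \approx -36383.0 - 69.714 i$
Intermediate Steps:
$a{\left(Y \right)} = - \frac{3}{5} + Y$
$d = -68$ ($d = -60 - 8 = -68$)
$t{\left(u \right)} = 12 - 6 \sqrt{1 + u}$
$Q{\left(v \right)} = 2 v$
$E{\left(O,U \right)} = 12 - 6 \sqrt{1 + U}$
$T{\left(B,b \right)} = - \frac{6}{5} + B + 3 b$ ($T{\left(B,b \right)} = \left(B + b\right) + 2 \left(- \frac{3}{5} + b\right) = \left(B + b\right) + \left(- \frac{6}{5} + 2 b\right) = - \frac{6}{5} + B + 3 b$)
$T{\left(d,E{\left(7,-16 \right)} \right)} - 36350 = \left(- \frac{6}{5} - 68 + 3 \left(12 - 6 \sqrt{1 - 16}\right)\right) - 36350 = \left(- \frac{6}{5} - 68 + 3 \left(12 - 6 \sqrt{-15}\right)\right) - 36350 = \left(- \frac{6}{5} - 68 + 3 \left(12 - 6 i \sqrt{15}\right)\right) - 36350 = \left(- \frac{6}{5} - 68 + \left(36 - 18 i \sqrt{15}\right)\right) - 36350 = \left(- \frac{166}{5} - 18 i \sqrt{15}\right) - 36350 = - \frac{181916}{5} - 18 i \sqrt{15}$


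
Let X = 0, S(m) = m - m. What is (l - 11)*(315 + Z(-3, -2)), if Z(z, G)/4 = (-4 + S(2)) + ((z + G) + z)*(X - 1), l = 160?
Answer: 49319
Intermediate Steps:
S(m) = 0
Z(z, G) = -16 - 8*z - 4*G (Z(z, G) = 4*((-4 + 0) + ((z + G) + z)*(0 - 1)) = 4*(-4 + ((G + z) + z)*(-1)) = 4*(-4 + (G + 2*z)*(-1)) = 4*(-4 + (-G - 2*z)) = 4*(-4 - G - 2*z) = -16 - 8*z - 4*G)
(l - 11)*(315 + Z(-3, -2)) = (160 - 11)*(315 + (-16 - 8*(-3) - 4*(-2))) = 149*(315 + (-16 + 24 + 8)) = 149*(315 + 16) = 149*331 = 49319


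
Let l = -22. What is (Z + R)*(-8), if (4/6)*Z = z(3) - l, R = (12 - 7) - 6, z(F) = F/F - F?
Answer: -232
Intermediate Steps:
z(F) = 1 - F
R = -1 (R = 5 - 6 = -1)
Z = 30 (Z = 3*((1 - 1*3) - 1*(-22))/2 = 3*((1 - 3) + 22)/2 = 3*(-2 + 22)/2 = (3/2)*20 = 30)
(Z + R)*(-8) = (30 - 1)*(-8) = 29*(-8) = -232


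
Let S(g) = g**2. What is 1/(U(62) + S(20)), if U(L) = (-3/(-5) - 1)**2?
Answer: 25/10004 ≈ 0.0024990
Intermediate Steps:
U(L) = 4/25 (U(L) = (-3*(-1/5) - 1)**2 = (3/5 - 1)**2 = (-2/5)**2 = 4/25)
1/(U(62) + S(20)) = 1/(4/25 + 20**2) = 1/(4/25 + 400) = 1/(10004/25) = 25/10004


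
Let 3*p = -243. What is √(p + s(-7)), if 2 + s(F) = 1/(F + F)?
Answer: I*√16282/14 ≈ 9.1143*I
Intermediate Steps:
p = -81 (p = (⅓)*(-243) = -81)
s(F) = -2 + 1/(2*F) (s(F) = -2 + 1/(F + F) = -2 + 1/(2*F))
√(p + s(-7)) = √(-81 + (-2 + (½)/(-7))) = √(-81 + (-2 + (½)*(-⅐))) = √(-81 + (-2 - 1/14)) = √(-81 - 29/14) = √(-1163/14) = I*√16282/14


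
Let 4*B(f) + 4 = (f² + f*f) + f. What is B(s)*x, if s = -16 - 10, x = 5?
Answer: 3305/2 ≈ 1652.5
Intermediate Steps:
s = -26
B(f) = -1 + f²/2 + f/4 (B(f) = -1 + ((f² + f*f) + f)/4 = -1 + ((f² + f²) + f)/4 = -1 + (2*f² + f)/4 = -1 + (f + 2*f²)/4 = -1 + (f²/2 + f/4) = -1 + f²/2 + f/4)
B(s)*x = (-1 + (½)*(-26)² + (¼)*(-26))*5 = (-1 + (½)*676 - 13/2)*5 = (-1 + 338 - 13/2)*5 = (661/2)*5 = 3305/2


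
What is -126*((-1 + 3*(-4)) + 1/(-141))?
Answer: 77028/47 ≈ 1638.9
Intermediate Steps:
-126*((-1 + 3*(-4)) + 1/(-141)) = -126*((-1 - 12) - 1/141) = -126*(-13 - 1/141) = -126*(-1834/141) = 77028/47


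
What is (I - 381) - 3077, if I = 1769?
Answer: -1689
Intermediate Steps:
(I - 381) - 3077 = (1769 - 381) - 3077 = 1388 - 3077 = -1689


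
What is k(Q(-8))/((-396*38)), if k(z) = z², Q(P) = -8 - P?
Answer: 0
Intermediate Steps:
k(Q(-8))/((-396*38)) = (-8 - 1*(-8))²/((-396*38)) = (-8 + 8)²/(-15048) = 0²*(-1/15048) = 0*(-1/15048) = 0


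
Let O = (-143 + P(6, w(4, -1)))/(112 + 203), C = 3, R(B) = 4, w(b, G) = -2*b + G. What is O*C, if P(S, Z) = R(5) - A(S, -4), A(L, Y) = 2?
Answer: -47/35 ≈ -1.3429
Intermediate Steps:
w(b, G) = G - 2*b
P(S, Z) = 2 (P(S, Z) = 4 - 1*2 = 4 - 2 = 2)
O = -47/105 (O = (-143 + 2)/(112 + 203) = -141/315 = -141*1/315 = -47/105 ≈ -0.44762)
O*C = -47/105*3 = -47/35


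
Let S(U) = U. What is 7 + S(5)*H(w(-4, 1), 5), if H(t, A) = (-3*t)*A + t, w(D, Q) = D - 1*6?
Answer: 707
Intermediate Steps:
w(D, Q) = -6 + D (w(D, Q) = D - 6 = -6 + D)
H(t, A) = t - 3*A*t (H(t, A) = -3*A*t + t = t - 3*A*t)
7 + S(5)*H(w(-4, 1), 5) = 7 + 5*((-6 - 4)*(1 - 3*5)) = 7 + 5*(-10*(1 - 15)) = 7 + 5*(-10*(-14)) = 7 + 5*140 = 7 + 700 = 707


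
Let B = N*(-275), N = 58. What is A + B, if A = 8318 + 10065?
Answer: 2433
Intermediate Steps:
A = 18383
B = -15950 (B = 58*(-275) = -15950)
A + B = 18383 - 15950 = 2433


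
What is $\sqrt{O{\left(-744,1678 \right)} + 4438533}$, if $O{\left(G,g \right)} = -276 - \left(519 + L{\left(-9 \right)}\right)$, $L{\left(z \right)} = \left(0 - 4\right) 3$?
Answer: $5 \sqrt{177510} \approx 2106.6$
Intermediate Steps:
$L{\left(z \right)} = -12$ ($L{\left(z \right)} = \left(-4\right) 3 = -12$)
$O{\left(G,g \right)} = -783$ ($O{\left(G,g \right)} = -276 - 507 = -783$)
$\sqrt{O{\left(-744,1678 \right)} + 4438533} = \sqrt{-783 + 4438533} = \sqrt{4437750} = 5 \sqrt{177510}$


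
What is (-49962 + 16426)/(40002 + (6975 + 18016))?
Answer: -33536/64993 ≈ -0.51599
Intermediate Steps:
(-49962 + 16426)/(40002 + (6975 + 18016)) = -33536/(40002 + 24991) = -33536/64993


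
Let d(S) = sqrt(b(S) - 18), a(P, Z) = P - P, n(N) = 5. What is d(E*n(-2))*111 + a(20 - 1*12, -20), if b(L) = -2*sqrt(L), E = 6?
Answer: 111*sqrt(-18 - 2*sqrt(30)) ≈ 597.28*I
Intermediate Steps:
a(P, Z) = 0
d(S) = sqrt(-18 - 2*sqrt(S)) (d(S) = sqrt(-2*sqrt(S) - 18) = sqrt(-18 - 2*sqrt(S)))
d(E*n(-2))*111 + a(20 - 1*12, -20) = sqrt(-18 - 2*sqrt(30))*111 + 0 = 111*sqrt(-18 - 2*sqrt(30)) + 0 = 111*sqrt(-18 - 2*sqrt(30))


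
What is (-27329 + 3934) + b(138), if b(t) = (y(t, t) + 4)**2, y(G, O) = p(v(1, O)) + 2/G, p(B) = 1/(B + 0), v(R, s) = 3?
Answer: -12365955/529 ≈ -23376.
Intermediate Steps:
p(B) = 1/B
y(G, O) = 1/3 + 2/G
b(t) = (4 + (6 + t)/(3*t))**2 (b(t) = ((6 + t)/(3*t) + 4)**2 = (4 + (6 + t)/(3*t))**2)
(-27329 + 3934) + b(138) = (-27329 + 3934) + (1/9)*(6 + 13*138)**2/138**2 = -23395 + (1/9)*(1/19044)*(6 + 1794)**2 = -23395 + (1/9)*(1/19044)*1800**2 = -23395 + (1/9)*(1/19044)*3240000 = -23395 + 10000/529 = -12365955/529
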